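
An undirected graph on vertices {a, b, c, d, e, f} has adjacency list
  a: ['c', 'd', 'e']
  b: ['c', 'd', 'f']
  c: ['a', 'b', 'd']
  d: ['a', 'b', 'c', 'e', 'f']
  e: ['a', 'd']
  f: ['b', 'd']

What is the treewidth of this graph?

2

A width-2 tree decomposition is:
Bags: B1 = {a, c, d}  B2 = {a, d, e}  B3 = {b, c, d}  B4 = {b, d, f}
Tree: B1–B2, B1–B3, B3–B4
The largest bag has 3 vertices, giving width 2; this decomposition certifies tw(G) ≤ 2. For the lower bound, the 3 vertices {a, d, e} are pairwise adjacent, and any tree decomposition puts a clique entirely inside one bag — forcing width ≥ 2. The upper and lower bounds meet at 2, so that is the treewidth.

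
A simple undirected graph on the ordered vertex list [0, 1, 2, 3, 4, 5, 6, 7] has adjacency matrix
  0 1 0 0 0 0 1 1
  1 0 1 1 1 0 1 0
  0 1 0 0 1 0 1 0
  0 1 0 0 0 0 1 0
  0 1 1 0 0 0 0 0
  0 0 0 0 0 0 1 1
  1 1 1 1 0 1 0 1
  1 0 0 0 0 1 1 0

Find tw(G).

2

A width-2 tree decomposition is:
Bags: B1 = {1, 2, 6}  B2 = {1, 3, 6}  B3 = {0, 1, 6}  B4 = {0, 6, 7}  B5 = {5, 6, 7}  B6 = {1, 2, 4}
Tree: B1–B2, B2–B3, B3–B4, B4–B5, B1–B6
Each bag holds 3 vertices, so the decomposition has width 2, which upper-bounds the treewidth. Conversely, {1, 2, 4} is a clique of size 3, and the vertices of any clique must share a bag in every tree decomposition; so some bag has ≥ 3 vertices and tw(G) ≥ 2. The upper and lower bounds meet at 2, so that is the treewidth.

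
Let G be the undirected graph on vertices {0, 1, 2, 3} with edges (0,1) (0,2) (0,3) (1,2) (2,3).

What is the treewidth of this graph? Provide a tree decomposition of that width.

Treewidth 2.
One such decomposition:
Bags: B1 = {0, 1, 2}  B2 = {0, 2, 3}
Tree: B1–B2

Each bag holds 3 vertices, so the decomposition has width 2, which upper-bounds the treewidth. Conversely, {0, 1, 2} is a clique of size 3, and the vertices of any clique must share a bag in every tree decomposition; so some bag has ≥ 3 vertices and tw(G) ≥ 2. Hence tw(G) = 2 exactly.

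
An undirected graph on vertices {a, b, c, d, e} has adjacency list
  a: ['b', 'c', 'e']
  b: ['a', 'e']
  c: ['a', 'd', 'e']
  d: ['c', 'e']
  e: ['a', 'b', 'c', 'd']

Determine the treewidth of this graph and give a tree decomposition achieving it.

The largest bag has 3 vertices, giving width 2; this decomposition certifies tw(G) ≤ 2. On the other hand G contains the 3-clique {c, d, e}. A clique must lie in a single bag of any decomposition, so no decomposition can have width below 2. Hence tw(G) = 2 exactly.

Treewidth 2.
Bags: B1 = {c, d, e}  B2 = {a, c, e}  B3 = {a, b, e}
Tree: B1–B2, B2–B3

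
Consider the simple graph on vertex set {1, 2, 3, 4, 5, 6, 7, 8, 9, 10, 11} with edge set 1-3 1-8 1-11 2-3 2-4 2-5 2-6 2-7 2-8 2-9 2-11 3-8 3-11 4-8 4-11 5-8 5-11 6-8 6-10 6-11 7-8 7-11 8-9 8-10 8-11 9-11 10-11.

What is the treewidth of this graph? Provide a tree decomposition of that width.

Each bag holds 4 vertices, so the decomposition has width 3, which upper-bounds the treewidth. On the other hand G contains the 4-clique {1, 3, 8, 11}. A clique must lie in a single bag of any decomposition, so no decomposition can have width below 3. Hence tw(G) = 3 exactly.

Treewidth 3.
One such decomposition:
Bags: B1 = {2, 8, 9, 11}  B2 = {2, 7, 8, 11}  B3 = {2, 6, 8, 11}  B4 = {2, 4, 8, 11}  B5 = {2, 5, 8, 11}  B6 = {2, 3, 8, 11}  B7 = {1, 3, 8, 11}  B8 = {6, 8, 10, 11}
Tree: B1–B2, B2–B3, B1–B4, B2–B5, B4–B6, B6–B7, B3–B8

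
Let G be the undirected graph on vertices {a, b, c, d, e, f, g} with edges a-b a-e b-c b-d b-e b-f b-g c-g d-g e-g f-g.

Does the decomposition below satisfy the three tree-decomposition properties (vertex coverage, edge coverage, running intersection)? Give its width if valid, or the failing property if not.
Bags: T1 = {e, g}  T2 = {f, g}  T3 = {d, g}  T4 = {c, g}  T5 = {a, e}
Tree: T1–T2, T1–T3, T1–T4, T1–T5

No — vertex b appears in no bag.

A tree decomposition must satisfy three properties: every vertex lies in some bag; for every edge, both endpoints lie together in some bag; and for every vertex, the bags containing it form a connected subtree. Here vertex b appears in no bag, so the decomposition is invalid.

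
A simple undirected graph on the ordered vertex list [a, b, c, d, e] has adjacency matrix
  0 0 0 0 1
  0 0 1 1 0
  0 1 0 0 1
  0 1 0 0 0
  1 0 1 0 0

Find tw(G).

1

A width-1 tree decomposition is:
Bags: B1 = {b, d}  B2 = {b, c}  B3 = {c, e}  B4 = {a, e}
Tree: B1–B2, B2–B3, B3–B4
The largest bag has 2 vertices, giving width 1; this decomposition certifies tw(G) ≤ 1. Since G has at least one edge (e.g. d–b), it is not an edgeless graph, so tw(G) ≥ 1. Hence tw(G) = 1 exactly.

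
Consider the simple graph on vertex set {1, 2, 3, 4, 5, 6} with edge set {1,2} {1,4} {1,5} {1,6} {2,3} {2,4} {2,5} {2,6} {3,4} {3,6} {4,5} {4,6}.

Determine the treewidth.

A width-3 tree decomposition is:
Bags: B1 = {2, 3, 4, 6}  B2 = {1, 2, 4, 6}  B3 = {1, 2, 4, 5}
Tree: B1–B2, B2–B3
Each bag holds 4 vertices, so the decomposition has width 3, which upper-bounds the treewidth. Conversely, {1, 2, 4, 5} is a clique of size 4, and the vertices of any clique must share a bag in every tree decomposition; so some bag has ≥ 4 vertices and tw(G) ≥ 3. Hence tw(G) = 3 exactly.

3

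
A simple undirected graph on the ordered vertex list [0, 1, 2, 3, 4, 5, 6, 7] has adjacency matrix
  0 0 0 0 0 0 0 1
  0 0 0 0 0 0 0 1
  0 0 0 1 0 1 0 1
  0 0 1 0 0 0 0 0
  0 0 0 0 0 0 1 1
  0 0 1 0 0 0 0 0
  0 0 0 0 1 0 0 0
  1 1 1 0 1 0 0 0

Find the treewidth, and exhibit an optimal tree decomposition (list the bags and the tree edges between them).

Treewidth 1.
One optimal decomposition is:
Bags: B1 = {0, 7}  B2 = {1, 7}  B3 = {2, 7}  B4 = {4, 7}  B5 = {4, 6}  B6 = {2, 5}  B7 = {2, 3}
Tree: B1–B2, B1–B3, B3–B4, B4–B5, B3–B6, B6–B7

Each bag holds 2 vertices, so the decomposition has width 1, which upper-bounds the treewidth. Since G has at least one edge (e.g. 0–7), it is not an edgeless graph, so tw(G) ≥ 1. The upper and lower bounds meet at 1, so that is the treewidth.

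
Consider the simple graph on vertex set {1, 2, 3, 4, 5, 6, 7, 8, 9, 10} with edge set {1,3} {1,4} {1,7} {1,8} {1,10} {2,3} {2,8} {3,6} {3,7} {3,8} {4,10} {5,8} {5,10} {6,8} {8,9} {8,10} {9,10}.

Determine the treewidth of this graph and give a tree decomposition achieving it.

Treewidth 2.
One optimal decomposition is:
Bags: B1 = {1, 3, 7}  B2 = {1, 3, 8}  B3 = {1, 8, 10}  B4 = {2, 3, 8}  B5 = {8, 9, 10}  B6 = {1, 4, 10}  B7 = {3, 6, 8}  B8 = {5, 8, 10}
Tree: B1–B2, B2–B3, B2–B4, B3–B5, B3–B6, B4–B7, B3–B8

Each bag holds 3 vertices, so the decomposition has width 2, which upper-bounds the treewidth. On the other hand G contains the 3-clique {8, 9, 10}. A clique must lie in a single bag of any decomposition, so no decomposition can have width below 2. The upper and lower bounds meet at 2, so that is the treewidth.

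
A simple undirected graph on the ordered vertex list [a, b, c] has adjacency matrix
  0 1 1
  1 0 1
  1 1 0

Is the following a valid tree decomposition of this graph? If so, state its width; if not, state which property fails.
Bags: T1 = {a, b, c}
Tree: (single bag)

Yes; width 2.

Checking the three conditions: (i) the bags cover all of {a, b, c}; (ii) for each edge, some bag contains both endpoints; (iii) the bags containing any fixed vertex form a subtree. All hold, so the decomposition is valid with width 3 − 1 = 2.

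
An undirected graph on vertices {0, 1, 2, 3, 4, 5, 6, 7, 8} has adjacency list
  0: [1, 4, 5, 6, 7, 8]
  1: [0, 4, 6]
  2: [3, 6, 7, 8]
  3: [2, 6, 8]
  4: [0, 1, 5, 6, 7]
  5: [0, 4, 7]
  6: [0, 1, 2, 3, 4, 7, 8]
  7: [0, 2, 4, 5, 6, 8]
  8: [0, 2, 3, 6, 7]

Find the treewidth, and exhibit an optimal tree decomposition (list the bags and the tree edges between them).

Treewidth 3.
One optimal decomposition is:
Bags: B1 = {0, 4, 6, 7}  B2 = {0, 6, 7, 8}  B3 = {2, 6, 7, 8}  B4 = {2, 3, 6, 8}  B5 = {0, 4, 5, 7}  B6 = {0, 1, 4, 6}
Tree: B1–B2, B2–B3, B3–B4, B1–B5, B1–B6

Each bag holds 4 vertices, so the decomposition has width 3, which upper-bounds the treewidth. Conversely, {0, 4, 5, 7} is a clique of size 4, and the vertices of any clique must share a bag in every tree decomposition; so some bag has ≥ 4 vertices and tw(G) ≥ 3. The upper and lower bounds meet at 3, so that is the treewidth.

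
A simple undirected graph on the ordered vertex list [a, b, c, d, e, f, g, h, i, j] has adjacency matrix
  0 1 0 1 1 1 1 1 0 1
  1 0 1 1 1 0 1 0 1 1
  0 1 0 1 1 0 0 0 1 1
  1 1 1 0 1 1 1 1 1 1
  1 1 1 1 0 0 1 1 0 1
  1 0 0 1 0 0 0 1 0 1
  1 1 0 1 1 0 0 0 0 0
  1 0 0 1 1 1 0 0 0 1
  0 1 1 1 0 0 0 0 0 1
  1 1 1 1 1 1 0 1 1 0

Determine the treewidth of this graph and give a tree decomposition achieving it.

The largest bag has 5 vertices, giving width 4; this decomposition certifies tw(G) ≤ 4. On the other hand G contains the 5-clique {a, b, d, e, g}. A clique must lie in a single bag of any decomposition, so no decomposition can have width below 4. The upper and lower bounds meet at 4, so that is the treewidth.

Treewidth 4.
One optimal decomposition is:
Bags: B1 = {a, b, d, e, j}  B2 = {b, c, d, e, j}  B3 = {b, c, d, i, j}  B4 = {a, d, e, h, j}  B5 = {a, b, d, e, g}  B6 = {a, d, f, h, j}
Tree: B1–B2, B2–B3, B1–B4, B1–B5, B4–B6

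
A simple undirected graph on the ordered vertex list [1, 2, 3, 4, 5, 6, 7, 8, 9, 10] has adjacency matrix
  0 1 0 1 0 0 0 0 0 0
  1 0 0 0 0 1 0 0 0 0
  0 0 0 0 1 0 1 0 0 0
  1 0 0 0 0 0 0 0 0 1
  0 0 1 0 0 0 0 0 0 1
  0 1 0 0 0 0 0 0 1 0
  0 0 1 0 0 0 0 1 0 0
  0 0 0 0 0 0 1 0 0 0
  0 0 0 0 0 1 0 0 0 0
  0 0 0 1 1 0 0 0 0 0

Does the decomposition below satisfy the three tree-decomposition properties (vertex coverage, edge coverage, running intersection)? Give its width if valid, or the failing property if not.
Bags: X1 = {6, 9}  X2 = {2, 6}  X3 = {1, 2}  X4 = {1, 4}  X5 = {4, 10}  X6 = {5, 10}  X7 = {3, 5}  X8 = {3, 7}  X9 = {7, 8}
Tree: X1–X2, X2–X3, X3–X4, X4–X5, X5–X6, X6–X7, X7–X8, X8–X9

Vertex coverage: the bags together contain {1, 2, 3, 4, 5, 6, 7, 8, 9, 10}, the full vertex set. Edge coverage: each edge of G has both endpoints in at least one bag. Running intersection: for every vertex, the bags containing it form a connected subtree. All three properties hold, so this is a valid tree decomposition of width max|bag| − 1 = 1, and hence tw(G) ≤ 1.

Yes; width 1.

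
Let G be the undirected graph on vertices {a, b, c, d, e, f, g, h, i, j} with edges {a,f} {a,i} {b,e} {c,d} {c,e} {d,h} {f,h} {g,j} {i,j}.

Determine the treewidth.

A width-1 tree decomposition is:
Bags: B1 = {b, e}  B2 = {c, e}  B3 = {c, d}  B4 = {d, h}  B5 = {f, h}  B6 = {a, f}  B7 = {a, i}  B8 = {i, j}  B9 = {g, j}
Tree: B1–B2, B2–B3, B3–B4, B4–B5, B5–B6, B6–B7, B7–B8, B8–B9
Every bag has size at most 2, so the width is 2 − 1 = 1 and tw(G) ≤ 1. Since G has at least one edge (e.g. b–e), it is not an edgeless graph, so tw(G) ≥ 1. Combining the bounds, tw(G) = 1.

1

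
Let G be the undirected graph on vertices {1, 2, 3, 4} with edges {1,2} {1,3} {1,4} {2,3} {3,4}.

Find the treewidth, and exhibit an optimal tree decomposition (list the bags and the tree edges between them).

The largest bag has 3 vertices, giving width 2; this decomposition certifies tw(G) ≤ 2. For the lower bound, the 3 vertices {1, 2, 3} are pairwise adjacent, and any tree decomposition puts a clique entirely inside one bag — forcing width ≥ 2. The upper and lower bounds meet at 2, so that is the treewidth.

Treewidth 2.
Bags: B1 = {1, 3, 4}  B2 = {1, 2, 3}
Tree: B1–B2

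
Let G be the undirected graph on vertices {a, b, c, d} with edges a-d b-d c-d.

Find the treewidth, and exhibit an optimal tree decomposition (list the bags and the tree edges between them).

Each bag holds 2 vertices, so the decomposition has width 1, which upper-bounds the treewidth. Any graph with an edge has treewidth ≥ 1, and G has the edge a–d. The upper and lower bounds meet at 1, so that is the treewidth.

Treewidth 1.
One optimal decomposition is:
Bags: B1 = {a, d}  B2 = {b, d}  B3 = {c, d}
Tree: B1–B2, B1–B3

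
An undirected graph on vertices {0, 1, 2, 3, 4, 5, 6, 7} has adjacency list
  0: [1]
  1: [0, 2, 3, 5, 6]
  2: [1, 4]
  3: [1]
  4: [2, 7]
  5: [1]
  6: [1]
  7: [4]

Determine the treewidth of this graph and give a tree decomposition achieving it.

The largest bag has 2 vertices, giving width 1; this decomposition certifies tw(G) ≤ 1. G has an edge, so its treewidth is at least 1. Combining the bounds, tw(G) = 1.

Treewidth 1.
One such decomposition:
Bags: B1 = {1, 3}  B2 = {0, 1}  B3 = {1, 5}  B4 = {1, 2}  B5 = {2, 4}  B6 = {1, 6}  B7 = {4, 7}
Tree: B1–B2, B1–B3, B1–B4, B4–B5, B1–B6, B5–B7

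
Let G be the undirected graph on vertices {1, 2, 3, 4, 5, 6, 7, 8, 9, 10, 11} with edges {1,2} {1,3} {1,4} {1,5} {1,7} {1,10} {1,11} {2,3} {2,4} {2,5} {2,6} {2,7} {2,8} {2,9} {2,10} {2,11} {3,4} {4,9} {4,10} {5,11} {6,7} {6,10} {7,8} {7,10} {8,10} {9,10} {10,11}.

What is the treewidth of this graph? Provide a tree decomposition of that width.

Treewidth 3.
One such decomposition:
Bags: B1 = {1, 2, 4, 10}  B2 = {1, 2, 10, 11}  B3 = {1, 2, 7, 10}  B4 = {2, 6, 7, 10}  B5 = {1, 2, 3, 4}  B6 = {1, 2, 5, 11}  B7 = {2, 7, 8, 10}  B8 = {2, 4, 9, 10}
Tree: B1–B2, B1–B3, B3–B4, B1–B5, B2–B6, B3–B7, B1–B8

Each bag holds 4 vertices, so the decomposition has width 3, which upper-bounds the treewidth. On the other hand G contains the 4-clique {2, 7, 8, 10}. A clique must lie in a single bag of any decomposition, so no decomposition can have width below 3. Hence tw(G) = 3 exactly.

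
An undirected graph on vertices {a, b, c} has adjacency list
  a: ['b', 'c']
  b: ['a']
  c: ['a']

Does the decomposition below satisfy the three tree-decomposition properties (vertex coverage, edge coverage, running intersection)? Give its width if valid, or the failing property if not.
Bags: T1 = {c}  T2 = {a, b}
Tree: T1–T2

A tree decomposition must satisfy three properties: every vertex lies in some bag; for every edge, both endpoints lie together in some bag; and for every vertex, the bags containing it form a connected subtree. Here edge (a,c) lies in no bag, so the decomposition is invalid.

No — edge (a,c) lies in no bag.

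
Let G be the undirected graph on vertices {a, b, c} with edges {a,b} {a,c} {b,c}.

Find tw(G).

2

A width-2 tree decomposition is:
Bags: B1 = {a, b, c}
Tree: (single bag)
With just one bag of size 3, the width is 3 − 1 = 2, so tw(G) ≤ 2. Conversely, {a, b, c} is a clique of size 3, and the vertices of any clique must share a bag in every tree decomposition; so some bag has ≥ 3 vertices and tw(G) ≥ 2. Hence tw(G) = 2 exactly.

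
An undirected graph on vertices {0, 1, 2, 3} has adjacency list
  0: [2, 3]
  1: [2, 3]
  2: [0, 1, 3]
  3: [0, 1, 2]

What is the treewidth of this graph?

2

A width-2 tree decomposition is:
Bags: B1 = {0, 2, 3}  B2 = {1, 2, 3}
Tree: B1–B2
The largest bag has 3 vertices, giving width 2; this decomposition certifies tw(G) ≤ 2. On the other hand G contains the 3-clique {0, 2, 3}. A clique must lie in a single bag of any decomposition, so no decomposition can have width below 2. Therefore the treewidth is 2.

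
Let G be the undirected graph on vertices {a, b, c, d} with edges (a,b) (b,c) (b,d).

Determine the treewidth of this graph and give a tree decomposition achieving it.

Treewidth 1.
One such decomposition:
Bags: B1 = {b, d}  B2 = {b, c}  B3 = {a, b}
Tree: B1–B2, B2–B3

The largest bag has 2 vertices, giving width 1; this decomposition certifies tw(G) ≤ 1. G has an edge, so its treewidth is at least 1. The upper and lower bounds meet at 1, so that is the treewidth.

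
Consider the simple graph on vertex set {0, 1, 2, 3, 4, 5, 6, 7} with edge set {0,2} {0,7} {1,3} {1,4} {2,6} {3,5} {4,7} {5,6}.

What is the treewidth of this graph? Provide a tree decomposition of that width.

The largest bag has 3 vertices, giving width 2; this decomposition certifies tw(G) ≤ 2. The edges 0–2–6–5–3–1–4–7–0 form a cycle, so G is not a tree and its treewidth is at least 2. Hence tw(G) = 2 exactly.

Treewidth 2.
Bags: B1 = {0, 2, 6}  B2 = {0, 5, 6}  B3 = {0, 3, 5}  B4 = {0, 1, 3}  B5 = {0, 1, 4}  B6 = {0, 4, 7}
Tree: B1–B2, B2–B3, B3–B4, B4–B5, B5–B6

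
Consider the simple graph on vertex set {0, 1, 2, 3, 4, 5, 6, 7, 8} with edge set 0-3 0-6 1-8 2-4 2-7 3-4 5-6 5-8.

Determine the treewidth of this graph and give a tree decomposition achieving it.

The largest bag has 2 vertices, giving width 1; this decomposition certifies tw(G) ≤ 1. Any graph with an edge has treewidth ≥ 1, and G has the edge 7–2. Therefore the treewidth is 1.

Treewidth 1.
One such decomposition:
Bags: B1 = {2, 7}  B2 = {2, 4}  B3 = {3, 4}  B4 = {0, 3}  B5 = {0, 6}  B6 = {5, 6}  B7 = {5, 8}  B8 = {1, 8}
Tree: B1–B2, B2–B3, B3–B4, B4–B5, B5–B6, B6–B7, B7–B8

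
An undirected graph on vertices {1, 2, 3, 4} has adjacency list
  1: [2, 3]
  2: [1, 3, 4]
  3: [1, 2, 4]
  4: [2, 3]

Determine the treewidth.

A width-2 tree decomposition is:
Bags: B1 = {2, 3, 4}  B2 = {1, 2, 3}
Tree: B1–B2
Each bag holds 3 vertices, so the decomposition has width 2, which upper-bounds the treewidth. On the other hand G contains the 3-clique {1, 2, 3}. A clique must lie in a single bag of any decomposition, so no decomposition can have width below 2. The upper and lower bounds meet at 2, so that is the treewidth.

2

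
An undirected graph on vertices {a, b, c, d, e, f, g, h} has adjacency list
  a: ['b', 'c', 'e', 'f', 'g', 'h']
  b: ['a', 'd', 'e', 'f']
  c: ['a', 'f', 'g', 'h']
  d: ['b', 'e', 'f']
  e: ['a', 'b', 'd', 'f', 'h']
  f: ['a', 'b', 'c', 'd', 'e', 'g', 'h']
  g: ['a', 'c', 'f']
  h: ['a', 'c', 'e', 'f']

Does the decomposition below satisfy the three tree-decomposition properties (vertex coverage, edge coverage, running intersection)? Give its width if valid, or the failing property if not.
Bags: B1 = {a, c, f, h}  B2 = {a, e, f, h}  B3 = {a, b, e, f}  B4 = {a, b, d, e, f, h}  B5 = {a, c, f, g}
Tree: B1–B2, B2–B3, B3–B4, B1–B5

A tree decomposition must satisfy three properties: every vertex lies in some bag; for every edge, both endpoints lie together in some bag; and for every vertex, the bags containing it form a connected subtree. Here bags containing vertex h are not connected in the tree, so the decomposition is invalid.

No — bags containing vertex h are not connected in the tree.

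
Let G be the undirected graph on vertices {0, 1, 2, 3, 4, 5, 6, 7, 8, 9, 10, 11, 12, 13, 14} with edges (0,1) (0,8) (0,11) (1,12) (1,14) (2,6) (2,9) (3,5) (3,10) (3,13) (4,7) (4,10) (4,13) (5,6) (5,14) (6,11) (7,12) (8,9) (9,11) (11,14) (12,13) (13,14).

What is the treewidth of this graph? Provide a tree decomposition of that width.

Treewidth 3.
One optimal decomposition is:
Bags: B1 = {0, 2, 8, 9}  B2 = {0, 2, 9, 11}  B3 = {0, 2, 6, 11}  B4 = {0, 1, 6, 11}  B5 = {1, 6, 11, 14}  B6 = {1, 5, 6, 14}  B7 = {1, 5, 12, 14}  B8 = {5, 12, 13, 14}  B9 = {3, 5, 12, 13}  B10 = {3, 7, 12, 13}  B11 = {3, 4, 7, 13}  B12 = {3, 4, 7, 10}
Tree: B1–B2, B2–B3, B3–B4, B4–B5, B5–B6, B6–B7, B7–B8, B8–B9, B9–B10, B10–B11, B11–B12

The largest bag has 4 vertices, giving width 3; this decomposition certifies tw(G) ≤ 3. For the lower bound: the 4 vertex sets {2,8,9}, {0}, {11}, {1,5,6,14} are disjoint, each induces a connected subgraph, and every pair is joined by at least one edge of G. Contracting each set to a single vertex therefore yields K_{4} as a minor, and since treewidth is minor-monotone, tw(G) ≥ tw(K_{4}) = 3. Combining the bounds, tw(G) = 3.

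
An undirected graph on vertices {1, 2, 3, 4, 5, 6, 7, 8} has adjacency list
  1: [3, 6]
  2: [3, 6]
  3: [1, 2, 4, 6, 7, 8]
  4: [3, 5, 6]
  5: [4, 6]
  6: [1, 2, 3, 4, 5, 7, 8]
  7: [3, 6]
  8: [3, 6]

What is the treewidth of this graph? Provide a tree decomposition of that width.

Treewidth 2.
Bags: B1 = {3, 4, 6}  B2 = {1, 3, 6}  B3 = {3, 6, 8}  B4 = {4, 5, 6}  B5 = {2, 3, 6}  B6 = {3, 6, 7}
Tree: B1–B2, B2–B3, B1–B4, B1–B5, B3–B6

Every bag has size at most 3, so the width is 3 − 1 = 2 and tw(G) ≤ 2. Conversely, {1, 3, 6} is a clique of size 3, and the vertices of any clique must share a bag in every tree decomposition; so some bag has ≥ 3 vertices and tw(G) ≥ 2. The upper and lower bounds meet at 2, so that is the treewidth.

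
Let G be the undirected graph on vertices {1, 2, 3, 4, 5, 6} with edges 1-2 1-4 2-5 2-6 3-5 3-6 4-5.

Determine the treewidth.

A width-2 tree decomposition is:
Bags: B1 = {1, 2, 4}  B2 = {2, 4, 5}  B3 = {2, 5, 6}  B4 = {3, 5, 6}
Tree: B1–B2, B2–B3, B3–B4
Every bag has size at most 3, so the width is 3 − 1 = 2 and tw(G) ≤ 2. Since 1–4–5–2–1 is a cycle in G, G is not acyclic. Forests are exactly the graphs of treewidth ≤ 1, so tw(G) ≥ 2. Combining the bounds, tw(G) = 2.

2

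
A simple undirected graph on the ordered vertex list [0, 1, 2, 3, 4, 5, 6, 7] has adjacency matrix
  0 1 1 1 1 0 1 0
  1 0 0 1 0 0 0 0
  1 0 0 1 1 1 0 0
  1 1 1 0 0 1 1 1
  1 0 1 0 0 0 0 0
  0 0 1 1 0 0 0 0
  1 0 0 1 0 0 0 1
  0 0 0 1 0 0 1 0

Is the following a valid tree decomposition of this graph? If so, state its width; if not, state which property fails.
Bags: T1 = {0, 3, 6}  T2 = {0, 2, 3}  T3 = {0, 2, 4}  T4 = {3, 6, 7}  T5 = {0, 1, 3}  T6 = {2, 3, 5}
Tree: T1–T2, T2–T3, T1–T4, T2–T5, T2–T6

Yes; width 2.

Checking the three conditions: (i) the bags cover all of {0, 1, 2, 3, 4, 5, 6, 7}; (ii) for each edge, some bag contains both endpoints; (iii) the bags containing any fixed vertex form a subtree. All hold, so the decomposition is valid with width 3 − 1 = 2.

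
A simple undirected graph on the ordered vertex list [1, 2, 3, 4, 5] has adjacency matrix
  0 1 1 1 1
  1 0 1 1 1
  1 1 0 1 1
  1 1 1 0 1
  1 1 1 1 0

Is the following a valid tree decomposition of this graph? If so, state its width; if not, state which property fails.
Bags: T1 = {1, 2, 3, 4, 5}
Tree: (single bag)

Vertex coverage: the bags together contain {1, 2, 3, 4, 5}, the full vertex set. Edge coverage: each edge of G has both endpoints in at least one bag. Running intersection: for every vertex, the bags containing it form a connected subtree. All three properties hold, so this is a valid tree decomposition of width max|bag| − 1 = 4, and hence tw(G) ≤ 4.

Yes; width 4.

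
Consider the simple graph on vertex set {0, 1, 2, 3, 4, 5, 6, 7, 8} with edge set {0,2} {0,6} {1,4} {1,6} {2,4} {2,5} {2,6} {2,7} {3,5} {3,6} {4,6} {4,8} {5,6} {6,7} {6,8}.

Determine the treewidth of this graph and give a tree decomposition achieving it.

Treewidth 2.
One such decomposition:
Bags: B1 = {2, 5, 6}  B2 = {2, 4, 6}  B3 = {3, 5, 6}  B4 = {0, 2, 6}  B5 = {4, 6, 8}  B6 = {1, 4, 6}  B7 = {2, 6, 7}
Tree: B1–B2, B1–B3, B1–B4, B2–B5, B5–B6, B2–B7

Each bag holds 3 vertices, so the decomposition has width 2, which upper-bounds the treewidth. On the other hand G contains the 3-clique {4, 6, 8}. A clique must lie in a single bag of any decomposition, so no decomposition can have width below 2. Hence tw(G) = 2 exactly.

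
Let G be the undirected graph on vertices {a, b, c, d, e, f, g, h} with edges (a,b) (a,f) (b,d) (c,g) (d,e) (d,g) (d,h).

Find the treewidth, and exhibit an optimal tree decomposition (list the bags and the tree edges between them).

The largest bag has 2 vertices, giving width 1; this decomposition certifies tw(G) ≤ 1. G has an edge, so its treewidth is at least 1. The upper and lower bounds meet at 1, so that is the treewidth.

Treewidth 1.
Bags: B1 = {d, g}  B2 = {c, g}  B3 = {b, d}  B4 = {d, e}  B5 = {a, b}  B6 = {a, f}  B7 = {d, h}
Tree: B1–B2, B1–B3, B1–B4, B3–B5, B5–B6, B4–B7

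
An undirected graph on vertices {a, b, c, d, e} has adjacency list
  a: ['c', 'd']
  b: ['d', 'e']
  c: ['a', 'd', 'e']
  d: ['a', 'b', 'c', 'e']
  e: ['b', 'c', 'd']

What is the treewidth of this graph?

A width-2 tree decomposition is:
Bags: B1 = {c, d, e}  B2 = {b, d, e}  B3 = {a, c, d}
Tree: B1–B2, B1–B3
Each bag holds 3 vertices, so the decomposition has width 2, which upper-bounds the treewidth. On the other hand G contains the 3-clique {c, d, e}. A clique must lie in a single bag of any decomposition, so no decomposition can have width below 2. Combining the bounds, tw(G) = 2.

2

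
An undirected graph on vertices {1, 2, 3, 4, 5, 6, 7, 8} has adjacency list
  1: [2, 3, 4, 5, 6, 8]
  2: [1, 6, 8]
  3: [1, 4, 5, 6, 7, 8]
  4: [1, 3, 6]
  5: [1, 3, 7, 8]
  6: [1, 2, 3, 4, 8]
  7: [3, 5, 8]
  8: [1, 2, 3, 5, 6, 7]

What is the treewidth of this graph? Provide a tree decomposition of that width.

Every bag has size at most 4, so the width is 4 − 1 = 3 and tw(G) ≤ 3. On the other hand G contains the 4-clique {1, 2, 6, 8}. A clique must lie in a single bag of any decomposition, so no decomposition can have width below 3. Combining the bounds, tw(G) = 3.

Treewidth 3.
One such decomposition:
Bags: B1 = {1, 2, 6, 8}  B2 = {1, 3, 6, 8}  B3 = {1, 3, 5, 8}  B4 = {3, 5, 7, 8}  B5 = {1, 3, 4, 6}
Tree: B1–B2, B2–B3, B3–B4, B2–B5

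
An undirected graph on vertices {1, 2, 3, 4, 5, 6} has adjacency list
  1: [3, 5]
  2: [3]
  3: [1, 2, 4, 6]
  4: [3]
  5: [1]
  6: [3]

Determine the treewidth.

1

A width-1 tree decomposition is:
Bags: B1 = {3, 6}  B2 = {1, 3}  B3 = {3, 4}  B4 = {1, 5}  B5 = {2, 3}
Tree: B1–B2, B1–B3, B2–B4, B1–B5
The largest bag has 2 vertices, giving width 1; this decomposition certifies tw(G) ≤ 1. Since G has at least one edge (e.g. 6–3), it is not an edgeless graph, so tw(G) ≥ 1. Hence tw(G) = 1 exactly.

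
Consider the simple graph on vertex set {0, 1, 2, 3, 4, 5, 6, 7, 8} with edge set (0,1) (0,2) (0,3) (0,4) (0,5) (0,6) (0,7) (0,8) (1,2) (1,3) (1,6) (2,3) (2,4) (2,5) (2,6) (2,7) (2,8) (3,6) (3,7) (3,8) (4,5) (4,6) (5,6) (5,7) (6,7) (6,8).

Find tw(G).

4

A width-4 tree decomposition is:
Bags: B1 = {0, 2, 3, 6, 7}  B2 = {0, 2, 3, 6, 8}  B3 = {0, 1, 2, 3, 6}  B4 = {0, 2, 5, 6, 7}  B5 = {0, 2, 4, 5, 6}
Tree: B1–B2, B2–B3, B1–B4, B4–B5
Each bag holds 5 vertices, so the decomposition has width 4, which upper-bounds the treewidth. For the lower bound, the 5 vertices {0, 2, 3, 6, 8} are pairwise adjacent, and any tree decomposition puts a clique entirely inside one bag — forcing width ≥ 4. Hence tw(G) = 4 exactly.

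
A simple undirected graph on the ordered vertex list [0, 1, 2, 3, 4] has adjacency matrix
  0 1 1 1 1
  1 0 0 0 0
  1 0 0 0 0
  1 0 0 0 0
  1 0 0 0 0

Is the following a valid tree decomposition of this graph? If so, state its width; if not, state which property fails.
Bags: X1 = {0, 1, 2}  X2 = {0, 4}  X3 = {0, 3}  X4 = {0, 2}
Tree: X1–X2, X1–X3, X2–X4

No — bags containing vertex 2 are not connected in the tree.

A tree decomposition must satisfy three properties: every vertex lies in some bag; for every edge, both endpoints lie together in some bag; and for every vertex, the bags containing it form a connected subtree. Here bags containing vertex 2 are not connected in the tree, so the decomposition is invalid.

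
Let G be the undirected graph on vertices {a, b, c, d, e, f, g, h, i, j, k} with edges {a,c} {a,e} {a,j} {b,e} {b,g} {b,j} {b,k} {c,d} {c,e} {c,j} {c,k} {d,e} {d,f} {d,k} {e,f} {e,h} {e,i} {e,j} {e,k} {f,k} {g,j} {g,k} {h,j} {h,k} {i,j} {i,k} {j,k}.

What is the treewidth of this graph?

3

A width-3 tree decomposition is:
Bags: B1 = {c, e, j, k}  B2 = {c, d, e, k}  B3 = {e, h, j, k}  B4 = {b, e, j, k}  B5 = {d, e, f, k}  B6 = {a, c, e, j}  B7 = {e, i, j, k}  B8 = {b, g, j, k}
Tree: B1–B2, B1–B3, B3–B4, B2–B5, B1–B6, B1–B7, B4–B8
Every bag has size at most 4, so the width is 4 − 1 = 3 and tw(G) ≤ 3. Conversely, {a, c, e, j} is a clique of size 4, and the vertices of any clique must share a bag in every tree decomposition; so some bag has ≥ 4 vertices and tw(G) ≥ 3. Combining the bounds, tw(G) = 3.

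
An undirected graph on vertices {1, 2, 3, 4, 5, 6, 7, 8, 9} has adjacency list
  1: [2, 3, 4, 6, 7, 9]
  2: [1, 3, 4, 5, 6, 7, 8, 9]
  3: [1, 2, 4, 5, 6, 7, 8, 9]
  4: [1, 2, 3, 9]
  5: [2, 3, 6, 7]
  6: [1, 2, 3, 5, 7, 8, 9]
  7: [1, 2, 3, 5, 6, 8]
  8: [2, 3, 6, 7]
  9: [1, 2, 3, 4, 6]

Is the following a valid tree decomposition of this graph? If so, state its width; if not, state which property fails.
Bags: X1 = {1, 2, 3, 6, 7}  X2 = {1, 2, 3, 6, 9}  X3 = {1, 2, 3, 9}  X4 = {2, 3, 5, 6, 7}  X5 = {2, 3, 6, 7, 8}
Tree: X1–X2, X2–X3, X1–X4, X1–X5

A tree decomposition must satisfy three properties: every vertex lies in some bag; for every edge, both endpoints lie together in some bag; and for every vertex, the bags containing it form a connected subtree. Here vertex 4 appears in no bag, so the decomposition is invalid.

No — vertex 4 appears in no bag.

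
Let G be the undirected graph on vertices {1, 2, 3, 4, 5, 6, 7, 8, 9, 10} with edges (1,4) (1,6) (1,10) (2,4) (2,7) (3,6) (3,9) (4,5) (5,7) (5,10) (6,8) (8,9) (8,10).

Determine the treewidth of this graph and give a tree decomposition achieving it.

The largest bag has 3 vertices, giving width 2; this decomposition certifies tw(G) ≤ 2. The edges 3–9–8–6–3 form a cycle, so G is not a tree and its treewidth is at least 2. Hence tw(G) = 2 exactly.

Treewidth 2.
One such decomposition:
Bags: B1 = {3, 6, 9}  B2 = {6, 8, 9}  B3 = {1, 6, 8}  B4 = {1, 8, 10}  B5 = {1, 4, 10}  B6 = {4, 5, 10}  B7 = {2, 4, 5}  B8 = {2, 5, 7}
Tree: B1–B2, B2–B3, B3–B4, B4–B5, B5–B6, B6–B7, B7–B8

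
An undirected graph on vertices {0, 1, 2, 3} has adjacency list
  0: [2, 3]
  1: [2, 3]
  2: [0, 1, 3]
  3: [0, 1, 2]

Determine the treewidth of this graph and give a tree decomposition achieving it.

Every bag has size at most 3, so the width is 3 − 1 = 2 and tw(G) ≤ 2. On the other hand G contains the 3-clique {0, 2, 3}. A clique must lie in a single bag of any decomposition, so no decomposition can have width below 2. The upper and lower bounds meet at 2, so that is the treewidth.

Treewidth 2.
Bags: B1 = {1, 2, 3}  B2 = {0, 2, 3}
Tree: B1–B2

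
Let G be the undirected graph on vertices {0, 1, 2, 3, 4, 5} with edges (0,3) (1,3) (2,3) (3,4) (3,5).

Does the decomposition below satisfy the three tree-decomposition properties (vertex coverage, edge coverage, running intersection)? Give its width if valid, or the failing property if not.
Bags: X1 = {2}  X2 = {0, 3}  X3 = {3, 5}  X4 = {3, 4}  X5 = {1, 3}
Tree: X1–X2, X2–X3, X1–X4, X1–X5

No — edge (3,2) lies in no bag.

A tree decomposition must satisfy three properties: every vertex lies in some bag; for every edge, both endpoints lie together in some bag; and for every vertex, the bags containing it form a connected subtree. Here edge (3,2) lies in no bag, so the decomposition is invalid.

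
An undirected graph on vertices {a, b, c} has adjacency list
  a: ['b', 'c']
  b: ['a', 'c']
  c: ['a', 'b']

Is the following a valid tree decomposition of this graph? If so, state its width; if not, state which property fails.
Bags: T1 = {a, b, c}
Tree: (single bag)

Yes; width 2.

Every vertex of G appears in some bag (union = {a, b, c}); every edge is covered by a bag; and for each vertex v the set of bags containing v is connected in the bag tree. The decomposition is therefore valid. The largest bag has 3 vertices, so the width is 2.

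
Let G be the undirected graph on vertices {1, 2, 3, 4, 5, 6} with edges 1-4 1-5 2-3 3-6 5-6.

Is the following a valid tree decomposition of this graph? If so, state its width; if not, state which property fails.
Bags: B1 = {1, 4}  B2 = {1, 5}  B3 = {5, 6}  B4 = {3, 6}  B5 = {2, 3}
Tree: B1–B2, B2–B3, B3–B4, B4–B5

Checking the three conditions: (i) the bags cover all of {1, 2, 3, 4, 5, 6}; (ii) for each edge, some bag contains both endpoints; (iii) the bags containing any fixed vertex form a subtree. All hold, so the decomposition is valid with width 2 − 1 = 1.

Yes; width 1.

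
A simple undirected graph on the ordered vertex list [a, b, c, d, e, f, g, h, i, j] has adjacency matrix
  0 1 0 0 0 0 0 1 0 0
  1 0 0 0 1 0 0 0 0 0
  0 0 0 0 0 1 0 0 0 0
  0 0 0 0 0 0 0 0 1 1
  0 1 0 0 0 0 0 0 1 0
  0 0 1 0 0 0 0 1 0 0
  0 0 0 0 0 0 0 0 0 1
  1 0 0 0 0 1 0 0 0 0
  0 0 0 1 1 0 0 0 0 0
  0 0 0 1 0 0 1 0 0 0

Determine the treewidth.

1

A width-1 tree decomposition is:
Bags: B1 = {c, f}  B2 = {f, h}  B3 = {a, h}  B4 = {a, b}  B5 = {b, e}  B6 = {e, i}  B7 = {d, i}  B8 = {d, j}  B9 = {g, j}
Tree: B1–B2, B2–B3, B3–B4, B4–B5, B5–B6, B6–B7, B7–B8, B8–B9
Each bag holds 2 vertices, so the decomposition has width 1, which upper-bounds the treewidth. Since G has at least one edge (e.g. c–f), it is not an edgeless graph, so tw(G) ≥ 1. Hence tw(G) = 1 exactly.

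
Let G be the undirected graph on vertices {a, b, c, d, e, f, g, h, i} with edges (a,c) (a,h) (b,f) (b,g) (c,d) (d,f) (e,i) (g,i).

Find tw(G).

1

A width-1 tree decomposition is:
Bags: B1 = {e, i}  B2 = {g, i}  B3 = {b, g}  B4 = {b, f}  B5 = {d, f}  B6 = {c, d}  B7 = {a, c}  B8 = {a, h}
Tree: B1–B2, B2–B3, B3–B4, B4–B5, B5–B6, B6–B7, B7–B8
Every bag has size at most 2, so the width is 2 − 1 = 1 and tw(G) ≤ 1. Any graph with an edge has treewidth ≥ 1, and G has the edge e–i. Hence tw(G) = 1 exactly.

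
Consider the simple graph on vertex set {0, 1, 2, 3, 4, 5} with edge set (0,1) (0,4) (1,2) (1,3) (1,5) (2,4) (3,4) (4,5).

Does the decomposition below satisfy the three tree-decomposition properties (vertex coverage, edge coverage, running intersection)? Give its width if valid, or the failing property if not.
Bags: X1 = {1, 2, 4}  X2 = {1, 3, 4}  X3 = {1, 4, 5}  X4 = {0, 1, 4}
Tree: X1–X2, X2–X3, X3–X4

Every vertex of G appears in some bag (union = {0, 1, 2, 3, 4, 5}); every edge is covered by a bag; and for each vertex v the set of bags containing v is connected in the bag tree. The decomposition is therefore valid. The largest bag has 3 vertices, so the width is 2.

Yes; width 2.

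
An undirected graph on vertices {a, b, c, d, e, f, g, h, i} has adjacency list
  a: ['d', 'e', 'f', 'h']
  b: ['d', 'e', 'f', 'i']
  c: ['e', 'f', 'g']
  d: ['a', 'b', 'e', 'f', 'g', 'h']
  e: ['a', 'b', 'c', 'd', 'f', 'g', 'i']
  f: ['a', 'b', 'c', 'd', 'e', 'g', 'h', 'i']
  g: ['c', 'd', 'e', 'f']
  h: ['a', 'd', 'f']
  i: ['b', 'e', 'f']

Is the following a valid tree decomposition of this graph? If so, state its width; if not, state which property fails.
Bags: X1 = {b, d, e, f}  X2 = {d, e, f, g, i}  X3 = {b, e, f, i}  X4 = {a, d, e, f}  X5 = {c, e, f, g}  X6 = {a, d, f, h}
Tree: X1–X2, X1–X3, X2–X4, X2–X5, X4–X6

A tree decomposition must satisfy three properties: every vertex lies in some bag; for every edge, both endpoints lie together in some bag; and for every vertex, the bags containing it form a connected subtree. Here bags containing vertex i are not connected in the tree, so the decomposition is invalid.

No — bags containing vertex i are not connected in the tree.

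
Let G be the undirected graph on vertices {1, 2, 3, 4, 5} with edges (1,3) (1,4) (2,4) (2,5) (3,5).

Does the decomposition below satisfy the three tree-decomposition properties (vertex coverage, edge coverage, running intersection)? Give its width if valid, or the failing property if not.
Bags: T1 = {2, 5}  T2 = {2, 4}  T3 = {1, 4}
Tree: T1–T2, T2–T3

A tree decomposition must satisfy three properties: every vertex lies in some bag; for every edge, both endpoints lie together in some bag; and for every vertex, the bags containing it form a connected subtree. Here vertex 3 appears in no bag, so the decomposition is invalid.

No — vertex 3 appears in no bag.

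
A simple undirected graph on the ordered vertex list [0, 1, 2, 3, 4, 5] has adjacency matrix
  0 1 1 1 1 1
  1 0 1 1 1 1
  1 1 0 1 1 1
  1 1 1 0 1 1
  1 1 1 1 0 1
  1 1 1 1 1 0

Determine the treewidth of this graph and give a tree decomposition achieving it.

Treewidth 5.
One optimal decomposition is:
Bags: B1 = {0, 1, 2, 3, 4, 5}
Tree: (single bag)

A single bag containing all 6 vertices is trivially a valid decomposition of width 5. Conversely, {0, 1, 2, 3, 4, 5} is a clique of size 6, and the vertices of any clique must share a bag in every tree decomposition; so some bag has ≥ 6 vertices and tw(G) ≥ 5. Combining the bounds, tw(G) = 5.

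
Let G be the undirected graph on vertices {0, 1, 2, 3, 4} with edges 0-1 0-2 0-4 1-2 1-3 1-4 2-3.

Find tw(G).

A width-2 tree decomposition is:
Bags: B1 = {0, 1, 2}  B2 = {1, 2, 3}  B3 = {0, 1, 4}
Tree: B1–B2, B1–B3
Every bag has size at most 3, so the width is 3 − 1 = 2 and tw(G) ≤ 2. For the lower bound, the 3 vertices {0, 1, 2} are pairwise adjacent, and any tree decomposition puts a clique entirely inside one bag — forcing width ≥ 2. Hence tw(G) = 2 exactly.

2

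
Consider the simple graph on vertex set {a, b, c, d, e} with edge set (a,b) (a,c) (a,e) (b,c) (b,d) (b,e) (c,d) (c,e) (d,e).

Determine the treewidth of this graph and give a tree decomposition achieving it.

Treewidth 3.
One optimal decomposition is:
Bags: B1 = {a, b, c, e}  B2 = {b, c, d, e}
Tree: B1–B2

The largest bag has 4 vertices, giving width 3; this decomposition certifies tw(G) ≤ 3. On the other hand G contains the 4-clique {b, c, d, e}. A clique must lie in a single bag of any decomposition, so no decomposition can have width below 3. Hence tw(G) = 3 exactly.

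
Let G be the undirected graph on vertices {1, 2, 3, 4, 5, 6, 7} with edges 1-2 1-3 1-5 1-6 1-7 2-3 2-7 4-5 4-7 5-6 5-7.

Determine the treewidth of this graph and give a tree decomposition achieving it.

Every bag has size at most 3, so the width is 3 − 1 = 2 and tw(G) ≤ 2. On the other hand G contains the 3-clique {1, 2, 3}. A clique must lie in a single bag of any decomposition, so no decomposition can have width below 2. The upper and lower bounds meet at 2, so that is the treewidth.

Treewidth 2.
Bags: B1 = {1, 2, 7}  B2 = {1, 5, 7}  B3 = {1, 5, 6}  B4 = {4, 5, 7}  B5 = {1, 2, 3}
Tree: B1–B2, B2–B3, B2–B4, B1–B5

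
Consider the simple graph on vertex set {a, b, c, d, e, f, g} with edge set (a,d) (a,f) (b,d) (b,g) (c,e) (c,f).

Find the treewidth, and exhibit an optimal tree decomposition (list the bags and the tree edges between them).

The largest bag has 2 vertices, giving width 1; this decomposition certifies tw(G) ≤ 1. G has an edge, so its treewidth is at least 1. Combining the bounds, tw(G) = 1.

Treewidth 1.
One such decomposition:
Bags: B1 = {c, e}  B2 = {c, f}  B3 = {a, f}  B4 = {a, d}  B5 = {b, d}  B6 = {b, g}
Tree: B1–B2, B2–B3, B3–B4, B4–B5, B5–B6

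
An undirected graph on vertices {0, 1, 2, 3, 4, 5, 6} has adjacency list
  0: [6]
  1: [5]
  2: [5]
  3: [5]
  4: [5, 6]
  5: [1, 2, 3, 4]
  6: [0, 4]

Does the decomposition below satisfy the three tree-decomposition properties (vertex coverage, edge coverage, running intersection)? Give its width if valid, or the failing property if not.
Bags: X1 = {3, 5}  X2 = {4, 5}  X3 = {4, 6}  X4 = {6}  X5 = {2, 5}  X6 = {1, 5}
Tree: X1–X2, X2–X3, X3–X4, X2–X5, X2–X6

A tree decomposition must satisfy three properties: every vertex lies in some bag; for every edge, both endpoints lie together in some bag; and for every vertex, the bags containing it form a connected subtree. Here vertex 0 appears in no bag, so the decomposition is invalid.

No — vertex 0 appears in no bag.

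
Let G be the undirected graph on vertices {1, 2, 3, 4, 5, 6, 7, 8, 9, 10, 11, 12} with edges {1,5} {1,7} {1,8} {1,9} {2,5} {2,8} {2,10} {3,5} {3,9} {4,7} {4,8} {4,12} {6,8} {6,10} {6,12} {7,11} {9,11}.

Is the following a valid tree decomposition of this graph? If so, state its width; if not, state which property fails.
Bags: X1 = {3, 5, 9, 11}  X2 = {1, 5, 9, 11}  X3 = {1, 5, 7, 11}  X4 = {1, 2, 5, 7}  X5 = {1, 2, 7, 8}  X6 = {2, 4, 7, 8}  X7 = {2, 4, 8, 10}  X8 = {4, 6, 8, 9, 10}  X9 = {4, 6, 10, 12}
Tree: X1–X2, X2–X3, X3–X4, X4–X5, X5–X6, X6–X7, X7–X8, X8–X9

A tree decomposition must satisfy three properties: every vertex lies in some bag; for every edge, both endpoints lie together in some bag; and for every vertex, the bags containing it form a connected subtree. Here bags containing vertex 9 are not connected in the tree, so the decomposition is invalid.

No — bags containing vertex 9 are not connected in the tree.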